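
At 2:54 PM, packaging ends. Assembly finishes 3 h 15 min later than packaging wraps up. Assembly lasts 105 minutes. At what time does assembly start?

Assembly ends at 2:54 PM + 195 min = 6:09 PM.
Assembly starts at 6:09 PM − 105 min = 4:24 PM.

4:24 PM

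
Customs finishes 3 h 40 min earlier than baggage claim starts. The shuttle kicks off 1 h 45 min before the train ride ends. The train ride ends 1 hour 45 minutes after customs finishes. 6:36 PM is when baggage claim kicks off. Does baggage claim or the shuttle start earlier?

the shuttle

Customs ends at 6:36 PM − 220 min = 2:56 PM.
The train ride ends at 2:56 PM + 105 min = 4:41 PM.
The shuttle starts at 4:41 PM − 105 min = 2:56 PM.
Baggage claim starts at 6:36 PM and the shuttle starts at 2:56 PM, so the shuttle is first.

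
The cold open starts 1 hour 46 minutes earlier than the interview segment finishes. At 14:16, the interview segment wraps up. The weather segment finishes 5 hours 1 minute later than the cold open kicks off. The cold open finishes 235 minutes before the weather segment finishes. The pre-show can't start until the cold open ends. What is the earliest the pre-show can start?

The cold open starts at 14:16 − 106 min = 12:30.
The weather segment ends at 12:30 + 301 min = 17:31.
The cold open ends at 17:31 − 235 min = 13:36.
The pre-show is bounded by the cold open, so the earliest it can start is 13:36.

13:36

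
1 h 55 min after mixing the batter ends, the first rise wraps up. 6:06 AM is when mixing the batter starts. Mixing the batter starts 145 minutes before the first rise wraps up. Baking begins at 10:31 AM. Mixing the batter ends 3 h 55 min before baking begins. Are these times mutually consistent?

Mixing the batter ends at 10:31 AM − 235 min = 6:36 AM.
The first rise ends at 6:36 AM + 115 min = 8:31 AM.
Mixing the batter starts at 8:31 AM − 145 min = 6:06 AM.
That matches the stated 6:06 AM, so the schedule is consistent.

Yes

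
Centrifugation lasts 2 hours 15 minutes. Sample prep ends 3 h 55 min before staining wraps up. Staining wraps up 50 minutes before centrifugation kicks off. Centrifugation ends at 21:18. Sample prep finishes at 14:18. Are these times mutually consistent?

Yes

Centrifugation starts at 21:18 − 135 min = 19:03.
Staining ends at 19:03 − 50 min = 18:13.
Sample prep ends at 18:13 − 235 min = 14:18.
That matches the stated 14:18, so the schedule is consistent.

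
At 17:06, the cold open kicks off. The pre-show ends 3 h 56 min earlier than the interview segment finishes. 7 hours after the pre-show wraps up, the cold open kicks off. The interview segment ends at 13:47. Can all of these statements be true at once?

No

The pre-show ends at 13:47 − 236 min = 09:51.
The cold open starts at 09:51 + 420 min = 16:51.
But the cold open is also said to start at 17:06 — a 15-minute conflict.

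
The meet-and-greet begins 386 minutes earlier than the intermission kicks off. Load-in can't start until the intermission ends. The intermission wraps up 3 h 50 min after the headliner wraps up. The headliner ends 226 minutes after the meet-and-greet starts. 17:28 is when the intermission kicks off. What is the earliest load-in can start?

The meet-and-greet starts at 17:28 − 386 min = 11:02.
The headliner ends at 11:02 + 226 min = 14:48.
The intermission ends at 14:48 + 230 min = 18:38.
Load-in is bounded by the intermission, so the earliest it can start is 18:38.

18:38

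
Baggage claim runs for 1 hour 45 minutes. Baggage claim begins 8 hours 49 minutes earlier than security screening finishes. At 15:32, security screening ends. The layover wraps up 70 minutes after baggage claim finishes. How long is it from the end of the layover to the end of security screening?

Baggage claim starts at 15:32 − 529 min = 06:43.
Baggage claim ends at 06:43 + 105 min = 08:28.
The layover ends at 08:28 + 70 min = 09:38.
From 09:38 to 15:32 is 5 h 54 min.

5 h 54 min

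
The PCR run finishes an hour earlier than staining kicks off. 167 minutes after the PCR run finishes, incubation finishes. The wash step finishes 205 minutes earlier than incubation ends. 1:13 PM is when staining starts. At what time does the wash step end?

11:35 AM

The PCR run ends at 1:13 PM − 60 min = 12:13 PM.
Incubation ends at 12:13 PM + 167 min = 3:00 PM.
The wash step ends at 3:00 PM − 205 min = 11:35 AM.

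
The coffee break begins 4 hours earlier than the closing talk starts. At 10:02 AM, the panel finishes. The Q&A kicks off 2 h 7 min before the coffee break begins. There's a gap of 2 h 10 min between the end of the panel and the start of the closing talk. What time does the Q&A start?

6:05 AM

The closing talk starts at 10:02 AM + 130 min = 12:12 PM.
The coffee break starts at 12:12 PM − 240 min = 8:12 AM.
The Q&A starts at 8:12 AM − 127 min = 6:05 AM.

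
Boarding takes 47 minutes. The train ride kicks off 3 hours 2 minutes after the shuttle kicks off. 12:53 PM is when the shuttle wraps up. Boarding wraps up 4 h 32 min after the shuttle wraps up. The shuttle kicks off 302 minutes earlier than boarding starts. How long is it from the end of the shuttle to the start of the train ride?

1 h 45 min

Boarding ends at 12:53 PM + 272 min = 5:25 PM.
Boarding starts at 5:25 PM − 47 min = 4:38 PM.
The shuttle starts at 4:38 PM − 302 min = 11:36 AM.
The train ride starts at 11:36 AM + 182 min = 2:38 PM.
From 12:53 PM to 2:38 PM is 1 h 45 min.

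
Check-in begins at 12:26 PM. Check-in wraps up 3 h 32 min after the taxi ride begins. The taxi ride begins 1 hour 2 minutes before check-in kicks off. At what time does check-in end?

The taxi ride starts at 12:26 PM − 62 min = 11:24 AM.
Check-in ends at 11:24 AM + 212 min = 2:56 PM.

2:56 PM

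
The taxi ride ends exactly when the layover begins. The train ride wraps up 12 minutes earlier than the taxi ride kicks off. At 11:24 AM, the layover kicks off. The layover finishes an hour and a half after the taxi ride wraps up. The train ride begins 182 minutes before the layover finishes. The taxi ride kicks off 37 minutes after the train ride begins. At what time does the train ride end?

10:17 AM

The taxi ride ends at 11:24 AM.
The layover ends at 11:24 AM + 90 min = 12:54 PM.
The train ride starts at 12:54 PM − 182 min = 9:52 AM.
The taxi ride starts at 9:52 AM + 37 min = 10:29 AM.
The train ride ends at 10:29 AM − 12 min = 10:17 AM.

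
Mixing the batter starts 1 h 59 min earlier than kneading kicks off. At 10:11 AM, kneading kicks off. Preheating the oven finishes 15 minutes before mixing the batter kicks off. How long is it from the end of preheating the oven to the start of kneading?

Mixing the batter starts at 10:11 AM − 119 min = 8:12 AM.
Preheating the oven ends at 8:12 AM − 15 min = 7:57 AM.
From 7:57 AM to 10:11 AM is 134 minutes.

134 minutes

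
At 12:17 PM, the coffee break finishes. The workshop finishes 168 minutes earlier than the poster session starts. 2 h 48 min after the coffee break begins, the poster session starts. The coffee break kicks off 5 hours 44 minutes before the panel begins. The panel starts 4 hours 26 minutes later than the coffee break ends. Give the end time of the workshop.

The panel starts at 12:17 PM + 266 min = 4:43 PM.
The coffee break starts at 4:43 PM − 344 min = 10:59 AM.
The poster session starts at 10:59 AM + 168 min = 1:47 PM.
The workshop ends at 1:47 PM − 168 min = 10:59 AM.

10:59 AM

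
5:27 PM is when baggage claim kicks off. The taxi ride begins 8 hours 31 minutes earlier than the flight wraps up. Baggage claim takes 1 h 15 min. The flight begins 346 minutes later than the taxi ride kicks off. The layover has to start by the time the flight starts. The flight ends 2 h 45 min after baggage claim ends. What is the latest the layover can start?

Baggage claim ends at 5:27 PM + 75 min = 6:42 PM.
The flight ends at 6:42 PM + 165 min = 9:27 PM.
The taxi ride starts at 9:27 PM − 511 min = 12:56 PM.
The flight starts at 12:56 PM + 346 min = 6:42 PM.
The layover is bounded by the flight, so the latest it can start is 6:42 PM.

6:42 PM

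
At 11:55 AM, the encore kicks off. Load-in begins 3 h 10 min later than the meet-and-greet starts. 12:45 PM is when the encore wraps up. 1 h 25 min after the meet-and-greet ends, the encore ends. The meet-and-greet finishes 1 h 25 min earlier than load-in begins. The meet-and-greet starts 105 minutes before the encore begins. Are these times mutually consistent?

The meet-and-greet starts at 11:55 AM − 105 min = 10:10 AM.
Load-in starts at 10:10 AM + 190 min = 1:20 PM.
The meet-and-greet ends at 1:20 PM − 85 min = 11:55 AM.
The encore ends at 11:55 AM + 85 min = 1:20 PM.
But the encore is also said to end at 12:45 PM — a 35-minute conflict.

No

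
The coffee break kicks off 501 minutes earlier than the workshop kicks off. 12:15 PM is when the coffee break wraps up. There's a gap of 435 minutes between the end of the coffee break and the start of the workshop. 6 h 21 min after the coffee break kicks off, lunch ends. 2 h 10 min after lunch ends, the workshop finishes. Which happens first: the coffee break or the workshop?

The workshop starts at 12:15 PM + 435 min = 7:30 PM.
The coffee break starts at 7:30 PM − 501 min = 11:09 AM.
The coffee break starts at 11:09 AM and the workshop starts at 7:30 PM, so the coffee break is first.

the coffee break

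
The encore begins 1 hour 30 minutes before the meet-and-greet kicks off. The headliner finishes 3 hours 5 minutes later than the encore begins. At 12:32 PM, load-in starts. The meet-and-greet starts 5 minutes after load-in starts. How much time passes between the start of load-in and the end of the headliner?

The meet-and-greet starts at 12:32 PM + 5 min = 12:37 PM.
The encore starts at 12:37 PM − 90 min = 11:07 AM.
The headliner ends at 11:07 AM + 185 min = 2:12 PM.
From 12:32 PM to 2:12 PM is 1 hour 40 minutes.

1 hour 40 minutes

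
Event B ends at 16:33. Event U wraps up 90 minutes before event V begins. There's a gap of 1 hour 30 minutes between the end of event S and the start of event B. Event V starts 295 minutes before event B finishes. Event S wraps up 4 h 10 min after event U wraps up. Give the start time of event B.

15:48

Event V starts at 16:33 − 295 min = 11:38.
Event U ends at 11:38 − 90 min = 10:08.
Event S ends at 10:08 + 250 min = 14:18.
Event B starts at 14:18 + 90 min = 15:48.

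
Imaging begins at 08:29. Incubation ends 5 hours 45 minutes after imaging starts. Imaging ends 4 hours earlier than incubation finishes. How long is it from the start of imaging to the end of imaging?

Incubation ends at 08:29 + 345 min = 14:14.
Imaging ends at 14:14 − 240 min = 10:14.
From 08:29 to 10:14 is 1 h 45 min.

1 h 45 min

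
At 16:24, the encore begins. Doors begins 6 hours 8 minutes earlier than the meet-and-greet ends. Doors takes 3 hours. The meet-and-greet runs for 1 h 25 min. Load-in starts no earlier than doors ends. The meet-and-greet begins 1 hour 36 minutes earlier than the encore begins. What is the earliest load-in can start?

The meet-and-greet starts at 16:24 − 96 min = 14:48.
The meet-and-greet ends at 14:48 + 85 min = 16:13.
Doors starts at 16:13 − 368 min = 10:05.
Doors ends at 10:05 + 180 min = 13:05.
Load-in is bounded by doors, so the earliest it can start is 13:05.

13:05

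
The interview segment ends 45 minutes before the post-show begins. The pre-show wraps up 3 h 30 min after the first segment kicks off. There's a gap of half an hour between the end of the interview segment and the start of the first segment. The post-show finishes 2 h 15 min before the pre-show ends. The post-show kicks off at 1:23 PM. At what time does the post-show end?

The interview segment ends at 1:23 PM − 45 min = 12:38 PM.
The first segment starts at 12:38 PM + 30 min = 1:08 PM.
The pre-show ends at 1:08 PM + 210 min = 4:38 PM.
The post-show ends at 4:38 PM − 135 min = 2:23 PM.

2:23 PM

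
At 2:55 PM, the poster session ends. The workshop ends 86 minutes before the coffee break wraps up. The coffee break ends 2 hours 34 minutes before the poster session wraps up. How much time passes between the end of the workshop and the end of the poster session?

The coffee break ends at 2:55 PM − 154 min = 12:21 PM.
The workshop ends at 12:21 PM − 86 min = 10:55 AM.
From 10:55 AM to 2:55 PM is 240 minutes.

240 minutes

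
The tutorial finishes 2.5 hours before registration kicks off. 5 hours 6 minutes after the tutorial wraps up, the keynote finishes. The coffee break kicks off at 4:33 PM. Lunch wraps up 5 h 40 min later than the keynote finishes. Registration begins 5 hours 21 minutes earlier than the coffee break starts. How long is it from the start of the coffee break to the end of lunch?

175 minutes

Registration starts at 4:33 PM − 321 min = 11:12 AM.
The tutorial ends at 11:12 AM − 150 min = 8:42 AM.
The keynote ends at 8:42 AM + 306 min = 1:48 PM.
Lunch ends at 1:48 PM + 340 min = 7:28 PM.
From 4:33 PM to 7:28 PM is 175 minutes.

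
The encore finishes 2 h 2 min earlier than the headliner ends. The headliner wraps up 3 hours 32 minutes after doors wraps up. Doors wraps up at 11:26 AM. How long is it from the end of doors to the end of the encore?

The headliner ends at 11:26 AM + 212 min = 2:58 PM.
The encore ends at 2:58 PM − 122 min = 12:56 PM.
From 11:26 AM to 12:56 PM is 1 hour 30 minutes.

1 hour 30 minutes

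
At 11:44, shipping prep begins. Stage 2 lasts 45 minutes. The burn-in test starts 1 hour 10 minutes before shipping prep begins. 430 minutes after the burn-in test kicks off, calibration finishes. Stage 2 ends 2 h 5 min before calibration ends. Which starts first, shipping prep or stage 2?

shipping prep

The burn-in test starts at 11:44 − 70 min = 10:34.
Calibration ends at 10:34 + 430 min = 17:44.
Stage 2 ends at 17:44 − 125 min = 15:39.
Stage 2 starts at 15:39 − 45 min = 14:54.
Shipping prep starts at 11:44 and stage 2 starts at 14:54, so shipping prep is first.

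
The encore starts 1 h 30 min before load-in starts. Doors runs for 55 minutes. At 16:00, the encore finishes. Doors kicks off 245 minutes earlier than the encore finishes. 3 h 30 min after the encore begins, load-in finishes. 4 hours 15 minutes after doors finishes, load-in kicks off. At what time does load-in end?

Doors starts at 16:00 − 245 min = 11:55.
Doors ends at 11:55 + 55 min = 12:50.
Load-in starts at 12:50 + 255 min = 17:05.
The encore starts at 17:05 − 90 min = 15:35.
Load-in ends at 15:35 + 210 min = 19:05.

19:05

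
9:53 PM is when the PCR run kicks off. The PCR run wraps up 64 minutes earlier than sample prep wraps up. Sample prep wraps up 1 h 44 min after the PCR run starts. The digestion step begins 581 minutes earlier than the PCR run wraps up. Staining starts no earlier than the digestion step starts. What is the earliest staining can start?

Sample prep ends at 9:53 PM + 104 min = 11:37 PM.
The PCR run ends at 11:37 PM − 64 min = 10:33 PM.
The digestion step starts at 10:33 PM − 581 min = 12:52 PM.
Staining is bounded by the digestion step, so the earliest it can start is 12:52 PM.

12:52 PM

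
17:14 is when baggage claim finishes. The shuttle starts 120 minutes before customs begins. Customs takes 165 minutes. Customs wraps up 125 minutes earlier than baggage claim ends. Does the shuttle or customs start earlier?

Customs ends at 17:14 − 125 min = 15:09.
Customs starts at 15:09 − 165 min = 12:24.
The shuttle starts at 12:24 − 120 min = 10:24.
The shuttle starts at 10:24 and customs starts at 12:24, so the shuttle is first.

the shuttle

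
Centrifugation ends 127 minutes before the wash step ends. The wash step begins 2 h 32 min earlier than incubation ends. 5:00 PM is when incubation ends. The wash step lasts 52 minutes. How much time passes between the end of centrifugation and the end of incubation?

The wash step starts at 5:00 PM − 152 min = 2:28 PM.
The wash step ends at 2:28 PM + 52 min = 3:20 PM.
Centrifugation ends at 3:20 PM − 127 min = 1:13 PM.
From 1:13 PM to 5:00 PM is 227 minutes.

227 minutes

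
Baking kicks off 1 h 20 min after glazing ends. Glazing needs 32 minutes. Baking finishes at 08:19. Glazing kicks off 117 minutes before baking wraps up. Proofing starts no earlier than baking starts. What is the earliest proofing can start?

08:14

Glazing starts at 08:19 − 117 min = 06:22.
Glazing ends at 06:22 + 32 min = 06:54.
Baking starts at 06:54 + 80 min = 08:14.
Proofing is bounded by baking, so the earliest it can start is 08:14.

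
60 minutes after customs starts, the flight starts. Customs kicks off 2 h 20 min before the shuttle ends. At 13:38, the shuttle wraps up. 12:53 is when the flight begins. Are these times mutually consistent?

No

Customs starts at 13:38 − 140 min = 11:18.
The flight starts at 11:18 + 60 min = 12:18.
But the flight is also said to start at 12:53 — a 35-minute conflict.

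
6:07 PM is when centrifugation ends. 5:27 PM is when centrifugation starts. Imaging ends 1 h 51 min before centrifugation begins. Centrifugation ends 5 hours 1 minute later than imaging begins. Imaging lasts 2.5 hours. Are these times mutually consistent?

Yes

Imaging ends at 5:27 PM − 111 min = 3:36 PM.
Imaging starts at 3:36 PM − 150 min = 1:06 PM.
Centrifugation ends at 1:06 PM + 301 min = 6:07 PM.
That matches the stated 6:07 PM, so the schedule is consistent.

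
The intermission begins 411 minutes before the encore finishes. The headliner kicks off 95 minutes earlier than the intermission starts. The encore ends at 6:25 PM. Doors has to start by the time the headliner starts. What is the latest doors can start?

9:59 AM

The intermission starts at 6:25 PM − 411 min = 11:34 AM.
The headliner starts at 11:34 AM − 95 min = 9:59 AM.
Doors is bounded by the headliner, so the latest it can start is 9:59 AM.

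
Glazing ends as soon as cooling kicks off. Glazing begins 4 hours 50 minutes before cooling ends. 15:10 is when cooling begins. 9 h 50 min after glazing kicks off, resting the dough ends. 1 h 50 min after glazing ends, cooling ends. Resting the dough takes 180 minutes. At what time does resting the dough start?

Glazing ends at 15:10.
Cooling ends at 15:10 + 110 min = 17:00.
Glazing starts at 17:00 − 290 min = 12:10.
Resting the dough ends at 12:10 + 590 min = 22:00.
Resting the dough starts at 22:00 − 180 min = 19:00.

19:00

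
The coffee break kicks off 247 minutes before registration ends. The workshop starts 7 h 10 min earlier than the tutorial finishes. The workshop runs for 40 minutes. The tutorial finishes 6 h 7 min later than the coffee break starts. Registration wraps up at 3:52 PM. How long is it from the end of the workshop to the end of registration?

The coffee break starts at 3:52 PM − 247 min = 11:45 AM.
The tutorial ends at 11:45 AM + 367 min = 5:52 PM.
The workshop starts at 5:52 PM − 430 min = 10:42 AM.
The workshop ends at 10:42 AM + 40 min = 11:22 AM.
From 11:22 AM to 3:52 PM is 4 hours 30 minutes.

4 hours 30 minutes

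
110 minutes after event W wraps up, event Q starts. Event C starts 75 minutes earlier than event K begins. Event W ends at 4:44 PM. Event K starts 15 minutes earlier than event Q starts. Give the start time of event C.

5:04 PM

Event Q starts at 4:44 PM + 110 min = 6:34 PM.
Event K starts at 6:34 PM − 15 min = 6:19 PM.
Event C starts at 6:19 PM − 75 min = 5:04 PM.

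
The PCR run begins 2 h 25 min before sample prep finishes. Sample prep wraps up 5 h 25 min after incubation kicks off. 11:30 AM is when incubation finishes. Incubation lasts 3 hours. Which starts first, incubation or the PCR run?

Incubation starts at 11:30 AM − 180 min = 8:30 AM.
Sample prep ends at 8:30 AM + 325 min = 1:55 PM.
The PCR run starts at 1:55 PM − 145 min = 11:30 AM.
Incubation starts at 8:30 AM and the PCR run starts at 11:30 AM, so incubation is first.

incubation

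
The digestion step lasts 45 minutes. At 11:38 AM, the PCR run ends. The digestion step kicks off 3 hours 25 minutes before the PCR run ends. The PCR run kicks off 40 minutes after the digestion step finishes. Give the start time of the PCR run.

9:38 AM

The digestion step starts at 11:38 AM − 205 min = 8:13 AM.
The digestion step ends at 8:13 AM + 45 min = 8:58 AM.
The PCR run starts at 8:58 AM + 40 min = 9:38 AM.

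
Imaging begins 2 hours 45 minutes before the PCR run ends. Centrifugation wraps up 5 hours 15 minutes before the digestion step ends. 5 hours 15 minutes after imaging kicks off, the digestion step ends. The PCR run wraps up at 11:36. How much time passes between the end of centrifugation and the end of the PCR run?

Imaging starts at 11:36 − 165 min = 08:51.
The digestion step ends at 08:51 + 315 min = 14:06.
Centrifugation ends at 14:06 − 315 min = 08:51.
From 08:51 to 11:36 is 2 h 45 min.

2 h 45 min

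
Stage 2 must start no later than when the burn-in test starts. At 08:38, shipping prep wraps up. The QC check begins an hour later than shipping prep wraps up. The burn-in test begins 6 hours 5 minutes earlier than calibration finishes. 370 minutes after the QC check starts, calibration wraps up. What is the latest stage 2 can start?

09:43

The QC check starts at 08:38 + 60 min = 09:38.
Calibration ends at 09:38 + 370 min = 15:48.
The burn-in test starts at 15:48 − 365 min = 09:43.
Stage 2 is bounded by the burn-in test, so the latest it can start is 09:43.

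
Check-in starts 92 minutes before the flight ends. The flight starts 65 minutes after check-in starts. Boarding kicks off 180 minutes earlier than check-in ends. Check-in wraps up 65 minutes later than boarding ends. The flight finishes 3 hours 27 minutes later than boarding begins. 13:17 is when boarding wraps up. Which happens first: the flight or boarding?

Check-in ends at 13:17 + 65 min = 14:22.
Boarding starts at 14:22 − 180 min = 11:22.
The flight ends at 11:22 + 207 min = 14:49.
Check-in starts at 14:49 − 92 min = 13:17.
The flight starts at 13:17 + 65 min = 14:22.
The flight starts at 14:22 and boarding starts at 11:22, so boarding is first.

boarding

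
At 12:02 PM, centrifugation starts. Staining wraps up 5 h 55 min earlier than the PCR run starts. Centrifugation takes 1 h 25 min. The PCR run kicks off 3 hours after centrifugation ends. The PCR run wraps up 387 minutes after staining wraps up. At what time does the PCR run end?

4:59 PM

Centrifugation ends at 12:02 PM + 85 min = 1:27 PM.
The PCR run starts at 1:27 PM + 180 min = 4:27 PM.
Staining ends at 4:27 PM − 355 min = 10:32 AM.
The PCR run ends at 10:32 AM + 387 min = 4:59 PM.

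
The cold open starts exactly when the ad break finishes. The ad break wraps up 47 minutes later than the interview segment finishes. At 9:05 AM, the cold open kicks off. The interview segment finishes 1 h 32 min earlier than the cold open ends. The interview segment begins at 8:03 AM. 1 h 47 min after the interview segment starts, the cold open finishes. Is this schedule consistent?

The cold open ends at 8:03 AM + 107 min = 9:50 AM.
The interview segment ends at 9:50 AM − 92 min = 8:18 AM.
The ad break ends at 8:18 AM + 47 min = 9:05 AM.
So the cold open starts at 9:05 AM.
That matches the stated 9:05 AM, so the schedule is consistent.

Yes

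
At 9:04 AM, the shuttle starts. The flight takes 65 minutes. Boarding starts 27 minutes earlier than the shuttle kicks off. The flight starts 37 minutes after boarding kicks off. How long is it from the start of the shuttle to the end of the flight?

Boarding starts at 9:04 AM − 27 min = 8:37 AM.
The flight starts at 8:37 AM + 37 min = 9:14 AM.
The flight ends at 9:14 AM + 65 min = 10:19 AM.
From 9:04 AM to 10:19 AM is 1 hour 15 minutes.

1 hour 15 minutes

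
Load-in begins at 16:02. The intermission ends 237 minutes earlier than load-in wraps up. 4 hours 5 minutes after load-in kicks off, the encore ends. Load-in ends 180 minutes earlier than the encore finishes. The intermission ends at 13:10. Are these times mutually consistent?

The encore ends at 16:02 + 245 min = 20:07.
Load-in ends at 20:07 − 180 min = 17:07.
The intermission ends at 17:07 − 237 min = 13:10.
That matches the stated 13:10, so the schedule is consistent.

Yes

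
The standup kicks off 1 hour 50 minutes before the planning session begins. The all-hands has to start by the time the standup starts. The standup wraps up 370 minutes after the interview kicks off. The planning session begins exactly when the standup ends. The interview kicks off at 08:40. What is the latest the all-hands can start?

The standup ends at 08:40 + 370 min = 14:50.
So the planning session starts at 14:50.
The standup starts at 14:50 − 110 min = 13:00.
The all-hands is bounded by the standup, so the latest it can start is 13:00.

13:00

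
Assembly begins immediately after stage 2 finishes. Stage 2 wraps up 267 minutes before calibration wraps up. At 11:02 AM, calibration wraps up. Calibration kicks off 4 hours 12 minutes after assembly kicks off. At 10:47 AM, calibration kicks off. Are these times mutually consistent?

Stage 2 ends at 11:02 AM − 267 min = 6:35 AM.
So assembly starts at 6:35 AM.
Calibration starts at 6:35 AM + 252 min = 10:47 AM.
That matches the stated 10:47 AM, so the schedule is consistent.

Yes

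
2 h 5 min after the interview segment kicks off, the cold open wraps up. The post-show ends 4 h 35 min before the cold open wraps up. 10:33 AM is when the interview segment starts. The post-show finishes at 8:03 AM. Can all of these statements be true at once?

The cold open ends at 10:33 AM + 125 min = 12:38 PM.
The post-show ends at 12:38 PM − 275 min = 8:03 AM.
That matches the stated 8:03 AM, so the schedule is consistent.

Yes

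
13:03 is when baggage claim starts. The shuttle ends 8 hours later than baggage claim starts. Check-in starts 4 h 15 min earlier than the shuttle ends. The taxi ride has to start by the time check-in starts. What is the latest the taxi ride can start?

16:48

The shuttle ends at 13:03 + 480 min = 21:03.
Check-in starts at 21:03 − 255 min = 16:48.
The taxi ride is bounded by check-in, so the latest it can start is 16:48.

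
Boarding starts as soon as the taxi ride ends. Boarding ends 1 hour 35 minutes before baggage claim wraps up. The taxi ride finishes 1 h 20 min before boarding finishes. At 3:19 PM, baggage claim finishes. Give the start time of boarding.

Boarding ends at 3:19 PM − 95 min = 1:44 PM.
The taxi ride ends at 1:44 PM − 80 min = 12:24 PM.
So boarding starts at 12:24 PM.

12:24 PM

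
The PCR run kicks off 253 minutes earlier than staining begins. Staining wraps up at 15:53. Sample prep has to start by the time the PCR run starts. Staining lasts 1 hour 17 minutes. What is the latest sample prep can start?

10:23

Staining starts at 15:53 − 77 min = 14:36.
The PCR run starts at 14:36 − 253 min = 10:23.
Sample prep is bounded by the PCR run, so the latest it can start is 10:23.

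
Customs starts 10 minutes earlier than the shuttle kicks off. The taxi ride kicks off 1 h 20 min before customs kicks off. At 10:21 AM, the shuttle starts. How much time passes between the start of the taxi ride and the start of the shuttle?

Customs starts at 10:21 AM − 10 min = 10:11 AM.
The taxi ride starts at 10:11 AM − 80 min = 8:51 AM.
From 8:51 AM to 10:21 AM is 1.5 hours.

1.5 hours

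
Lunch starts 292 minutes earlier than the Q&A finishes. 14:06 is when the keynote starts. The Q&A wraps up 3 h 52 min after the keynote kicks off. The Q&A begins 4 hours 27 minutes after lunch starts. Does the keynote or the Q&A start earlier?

The Q&A ends at 14:06 + 232 min = 17:58.
Lunch starts at 17:58 − 292 min = 13:06.
The Q&A starts at 13:06 + 267 min = 17:33.
The keynote starts at 14:06 and the Q&A starts at 17:33, so the keynote is first.

the keynote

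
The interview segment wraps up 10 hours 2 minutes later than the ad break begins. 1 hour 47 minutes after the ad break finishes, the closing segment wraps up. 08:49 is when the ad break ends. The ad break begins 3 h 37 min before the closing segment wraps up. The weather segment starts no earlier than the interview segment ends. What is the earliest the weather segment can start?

17:01

The closing segment ends at 08:49 + 107 min = 10:36.
The ad break starts at 10:36 − 217 min = 06:59.
The interview segment ends at 06:59 + 602 min = 17:01.
The weather segment is bounded by the interview segment, so the earliest it can start is 17:01.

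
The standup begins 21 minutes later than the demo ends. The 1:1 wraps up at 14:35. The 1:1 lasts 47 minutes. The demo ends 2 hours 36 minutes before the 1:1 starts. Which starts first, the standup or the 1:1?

The 1:1 starts at 14:35 − 47 min = 13:48.
The demo ends at 13:48 − 156 min = 11:12.
The standup starts at 11:12 + 21 min = 11:33.
The standup starts at 11:33 and the 1:1 starts at 13:48, so the standup is first.

the standup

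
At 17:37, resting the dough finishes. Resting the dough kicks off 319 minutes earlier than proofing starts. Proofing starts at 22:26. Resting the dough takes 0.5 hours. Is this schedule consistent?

Resting the dough starts at 22:26 − 319 min = 17:07.
Resting the dough ends at 17:07 + 30 min = 17:37.
That matches the stated 17:37, so the schedule is consistent.

Yes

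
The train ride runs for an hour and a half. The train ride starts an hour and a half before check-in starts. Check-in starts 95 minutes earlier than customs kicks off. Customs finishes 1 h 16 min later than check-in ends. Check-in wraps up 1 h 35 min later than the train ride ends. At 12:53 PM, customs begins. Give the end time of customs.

Check-in starts at 12:53 PM − 95 min = 11:18 AM.
The train ride starts at 11:18 AM − 90 min = 9:48 AM.
The train ride ends at 9:48 AM + 90 min = 11:18 AM.
Check-in ends at 11:18 AM + 95 min = 12:53 PM.
Customs ends at 12:53 PM + 76 min = 2:09 PM.

2:09 PM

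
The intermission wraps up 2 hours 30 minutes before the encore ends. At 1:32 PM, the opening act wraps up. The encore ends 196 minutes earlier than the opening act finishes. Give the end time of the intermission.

The encore ends at 1:32 PM − 196 min = 10:16 AM.
The intermission ends at 10:16 AM − 150 min = 7:46 AM.

7:46 AM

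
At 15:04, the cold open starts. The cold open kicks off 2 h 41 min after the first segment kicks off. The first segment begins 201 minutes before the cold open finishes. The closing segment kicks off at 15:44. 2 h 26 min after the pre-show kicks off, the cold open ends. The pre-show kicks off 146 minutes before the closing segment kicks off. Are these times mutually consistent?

The pre-show starts at 15:44 − 146 min = 13:18.
The cold open ends at 13:18 + 146 min = 15:44.
The first segment starts at 15:44 − 201 min = 12:23.
The cold open starts at 12:23 + 161 min = 15:04.
That matches the stated 15:04, so the schedule is consistent.

Yes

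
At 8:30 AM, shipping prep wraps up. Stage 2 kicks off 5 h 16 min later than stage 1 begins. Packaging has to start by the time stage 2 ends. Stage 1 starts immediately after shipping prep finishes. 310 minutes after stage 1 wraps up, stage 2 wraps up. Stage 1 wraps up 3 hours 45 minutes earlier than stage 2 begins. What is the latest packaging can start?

Stage 1 starts at 8:30 AM.
Stage 2 starts at 8:30 AM + 316 min = 1:46 PM.
Stage 1 ends at 1:46 PM − 225 min = 10:01 AM.
Stage 2 ends at 10:01 AM + 310 min = 3:11 PM.
Packaging is bounded by stage 2, so the latest it can start is 3:11 PM.

3:11 PM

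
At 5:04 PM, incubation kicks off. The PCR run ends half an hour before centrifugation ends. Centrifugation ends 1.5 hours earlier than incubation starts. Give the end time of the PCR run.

Centrifugation ends at 5:04 PM − 90 min = 3:34 PM.
The PCR run ends at 3:34 PM − 30 min = 3:04 PM.

3:04 PM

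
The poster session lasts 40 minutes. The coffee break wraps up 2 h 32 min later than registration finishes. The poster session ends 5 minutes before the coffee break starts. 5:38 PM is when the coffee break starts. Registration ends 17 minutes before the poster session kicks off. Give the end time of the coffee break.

7:08 PM

The poster session ends at 5:38 PM − 5 min = 5:33 PM.
The poster session starts at 5:33 PM − 40 min = 4:53 PM.
Registration ends at 4:53 PM − 17 min = 4:36 PM.
The coffee break ends at 4:36 PM + 152 min = 7:08 PM.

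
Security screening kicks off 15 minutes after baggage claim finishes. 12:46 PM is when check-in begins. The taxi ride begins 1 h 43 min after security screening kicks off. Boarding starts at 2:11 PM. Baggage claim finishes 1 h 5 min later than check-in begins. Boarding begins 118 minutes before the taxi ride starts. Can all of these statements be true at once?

No

Baggage claim ends at 12:46 PM + 65 min = 1:51 PM.
Security screening starts at 1:51 PM + 15 min = 2:06 PM.
The taxi ride starts at 2:06 PM + 103 min = 3:49 PM.
Boarding starts at 3:49 PM − 118 min = 1:51 PM.
But boarding is also said to start at 2:11 PM — a 20-minute conflict.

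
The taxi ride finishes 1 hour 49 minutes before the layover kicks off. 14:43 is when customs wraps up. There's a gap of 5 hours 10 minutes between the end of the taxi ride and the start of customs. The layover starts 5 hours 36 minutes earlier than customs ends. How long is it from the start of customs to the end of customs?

The layover starts at 14:43 − 336 min = 09:07.
The taxi ride ends at 09:07 − 109 min = 07:18.
Customs starts at 07:18 + 310 min = 12:28.
From 12:28 to 14:43 is 2 h 15 min.

2 h 15 min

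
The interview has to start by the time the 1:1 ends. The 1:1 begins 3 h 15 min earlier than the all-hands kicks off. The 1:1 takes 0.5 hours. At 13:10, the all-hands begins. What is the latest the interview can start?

10:25

The 1:1 starts at 13:10 − 195 min = 09:55.
The 1:1 ends at 09:55 + 30 min = 10:25.
The interview is bounded by the 1:1, so the latest it can start is 10:25.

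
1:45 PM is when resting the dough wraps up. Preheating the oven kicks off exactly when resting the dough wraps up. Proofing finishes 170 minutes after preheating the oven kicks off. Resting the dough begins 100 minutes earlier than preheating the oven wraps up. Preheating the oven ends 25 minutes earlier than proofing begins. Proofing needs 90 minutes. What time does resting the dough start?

1:00 PM

Preheating the oven starts at 1:45 PM.
Proofing ends at 1:45 PM + 170 min = 4:35 PM.
Proofing starts at 4:35 PM − 90 min = 3:05 PM.
Preheating the oven ends at 3:05 PM − 25 min = 2:40 PM.
Resting the dough starts at 2:40 PM − 100 min = 1:00 PM.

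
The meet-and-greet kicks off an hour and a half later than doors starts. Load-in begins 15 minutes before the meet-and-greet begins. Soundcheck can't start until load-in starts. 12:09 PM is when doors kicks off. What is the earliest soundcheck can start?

1:24 PM

The meet-and-greet starts at 12:09 PM + 90 min = 1:39 PM.
Load-in starts at 1:39 PM − 15 min = 1:24 PM.
Soundcheck is bounded by load-in, so the earliest it can start is 1:24 PM.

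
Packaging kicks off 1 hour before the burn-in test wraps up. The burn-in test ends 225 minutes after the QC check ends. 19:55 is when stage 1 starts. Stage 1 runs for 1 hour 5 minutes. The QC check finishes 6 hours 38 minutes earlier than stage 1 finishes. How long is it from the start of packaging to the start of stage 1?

2 hours 48 minutes

Stage 1 ends at 19:55 + 65 min = 21:00.
The QC check ends at 21:00 − 398 min = 14:22.
The burn-in test ends at 14:22 + 225 min = 18:07.
Packaging starts at 18:07 − 60 min = 17:07.
From 17:07 to 19:55 is 2 hours 48 minutes.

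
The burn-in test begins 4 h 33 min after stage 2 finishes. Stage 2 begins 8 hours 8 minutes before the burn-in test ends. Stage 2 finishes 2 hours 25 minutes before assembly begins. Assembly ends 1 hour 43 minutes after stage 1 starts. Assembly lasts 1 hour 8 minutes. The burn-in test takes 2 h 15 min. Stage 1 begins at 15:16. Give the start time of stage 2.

Assembly ends at 15:16 + 103 min = 16:59.
Assembly starts at 16:59 − 68 min = 15:51.
Stage 2 ends at 15:51 − 145 min = 13:26.
The burn-in test starts at 13:26 + 273 min = 17:59.
The burn-in test ends at 17:59 + 135 min = 20:14.
Stage 2 starts at 20:14 − 488 min = 12:06.

12:06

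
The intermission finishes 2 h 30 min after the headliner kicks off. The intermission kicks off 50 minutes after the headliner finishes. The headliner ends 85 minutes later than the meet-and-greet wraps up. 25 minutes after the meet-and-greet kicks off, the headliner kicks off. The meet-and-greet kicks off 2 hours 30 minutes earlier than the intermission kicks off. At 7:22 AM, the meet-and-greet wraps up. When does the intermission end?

10:02 AM

The headliner ends at 7:22 AM + 85 min = 8:47 AM.
The intermission starts at 8:47 AM + 50 min = 9:37 AM.
The meet-and-greet starts at 9:37 AM − 150 min = 7:07 AM.
The headliner starts at 7:07 AM + 25 min = 7:32 AM.
The intermission ends at 7:32 AM + 150 min = 10:02 AM.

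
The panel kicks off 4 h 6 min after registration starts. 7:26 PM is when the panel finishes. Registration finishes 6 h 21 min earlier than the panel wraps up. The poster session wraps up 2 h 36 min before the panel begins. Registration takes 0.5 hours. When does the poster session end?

2:05 PM

Registration ends at 7:26 PM − 381 min = 1:05 PM.
Registration starts at 1:05 PM − 30 min = 12:35 PM.
The panel starts at 12:35 PM + 246 min = 4:41 PM.
The poster session ends at 4:41 PM − 156 min = 2:05 PM.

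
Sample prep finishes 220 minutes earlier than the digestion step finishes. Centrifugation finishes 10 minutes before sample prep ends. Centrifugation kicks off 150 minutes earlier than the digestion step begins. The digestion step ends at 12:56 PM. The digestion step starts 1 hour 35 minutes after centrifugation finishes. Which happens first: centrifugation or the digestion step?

centrifugation

Sample prep ends at 12:56 PM − 220 min = 9:16 AM.
Centrifugation ends at 9:16 AM − 10 min = 9:06 AM.
The digestion step starts at 9:06 AM + 95 min = 10:41 AM.
Centrifugation starts at 10:41 AM − 150 min = 8:11 AM.
Centrifugation starts at 8:11 AM and the digestion step starts at 10:41 AM, so centrifugation is first.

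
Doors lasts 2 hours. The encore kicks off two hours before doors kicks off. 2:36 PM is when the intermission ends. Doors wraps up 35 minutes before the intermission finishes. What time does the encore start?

10:01 AM

Doors ends at 2:36 PM − 35 min = 2:01 PM.
Doors starts at 2:01 PM − 120 min = 12:01 PM.
The encore starts at 12:01 PM − 120 min = 10:01 AM.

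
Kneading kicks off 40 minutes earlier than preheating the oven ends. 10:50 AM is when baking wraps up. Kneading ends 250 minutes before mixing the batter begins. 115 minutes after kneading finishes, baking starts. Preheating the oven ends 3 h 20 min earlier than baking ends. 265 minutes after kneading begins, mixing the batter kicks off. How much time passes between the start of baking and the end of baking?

Preheating the oven ends at 10:50 AM − 200 min = 7:30 AM.
Kneading starts at 7:30 AM − 40 min = 6:50 AM.
Mixing the batter starts at 6:50 AM + 265 min = 11:15 AM.
Kneading ends at 11:15 AM − 250 min = 7:05 AM.
Baking starts at 7:05 AM + 115 min = 9:00 AM.
From 9:00 AM to 10:50 AM is 110 minutes.

110 minutes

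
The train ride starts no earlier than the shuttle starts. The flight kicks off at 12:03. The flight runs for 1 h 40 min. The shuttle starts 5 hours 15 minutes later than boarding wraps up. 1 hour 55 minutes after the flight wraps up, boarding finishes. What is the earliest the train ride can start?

20:53

The flight ends at 12:03 + 100 min = 13:43.
Boarding ends at 13:43 + 115 min = 15:38.
The shuttle starts at 15:38 + 315 min = 20:53.
The train ride is bounded by the shuttle, so the earliest it can start is 20:53.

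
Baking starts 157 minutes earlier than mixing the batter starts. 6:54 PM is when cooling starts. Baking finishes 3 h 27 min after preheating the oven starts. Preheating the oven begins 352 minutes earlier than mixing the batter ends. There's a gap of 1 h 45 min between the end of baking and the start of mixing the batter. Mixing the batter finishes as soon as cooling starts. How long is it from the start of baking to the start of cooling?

3 hours 17 minutes

Mixing the batter ends at 6:54 PM.
Preheating the oven starts at 6:54 PM − 352 min = 1:02 PM.
Baking ends at 1:02 PM + 207 min = 4:29 PM.
Mixing the batter starts at 4:29 PM + 105 min = 6:14 PM.
Baking starts at 6:14 PM − 157 min = 3:37 PM.
From 3:37 PM to 6:54 PM is 3 hours 17 minutes.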